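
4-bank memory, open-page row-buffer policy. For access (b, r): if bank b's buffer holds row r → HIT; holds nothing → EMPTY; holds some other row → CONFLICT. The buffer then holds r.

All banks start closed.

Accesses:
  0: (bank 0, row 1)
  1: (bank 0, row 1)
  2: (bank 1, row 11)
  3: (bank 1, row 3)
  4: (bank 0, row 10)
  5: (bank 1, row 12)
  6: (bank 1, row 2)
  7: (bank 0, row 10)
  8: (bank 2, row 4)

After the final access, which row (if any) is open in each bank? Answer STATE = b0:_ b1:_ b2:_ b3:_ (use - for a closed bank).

0: bank 0 row 1 — prev None → EMPTY
1: bank 0 row 1 — prev 1 → HIT
2: bank 1 row 11 — prev None → EMPTY
3: bank 1 row 3 — prev 11 → CONFLICT
4: bank 0 row 10 — prev 1 → CONFLICT
5: bank 1 row 12 — prev 3 → CONFLICT
6: bank 1 row 2 — prev 12 → CONFLICT
7: bank 0 row 10 — prev 10 → HIT
8: bank 2 row 4 — prev None → EMPTY

STATE = b0:10 b1:2 b2:4 b3:-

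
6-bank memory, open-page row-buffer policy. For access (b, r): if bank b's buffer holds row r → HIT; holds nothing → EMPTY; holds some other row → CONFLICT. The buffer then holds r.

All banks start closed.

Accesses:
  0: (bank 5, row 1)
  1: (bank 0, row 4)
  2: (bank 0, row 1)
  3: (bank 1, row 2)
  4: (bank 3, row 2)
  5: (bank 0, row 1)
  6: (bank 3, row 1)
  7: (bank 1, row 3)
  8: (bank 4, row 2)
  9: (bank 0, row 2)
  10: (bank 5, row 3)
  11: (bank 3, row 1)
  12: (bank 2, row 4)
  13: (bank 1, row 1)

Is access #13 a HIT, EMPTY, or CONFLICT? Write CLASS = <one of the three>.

#0 (5,1) E
#1 (0,4) E
#2 (0,1) C  (was 4)
#3 (1,2) E
#4 (3,2) E
#5 (0,1) H  (was 1)
#6 (3,1) C  (was 2)
#7 (1,3) C  (was 2)
#8 (4,2) E
#9 (0,2) C  (was 1)
#10 (5,3) C  (was 1)
#11 (3,1) H  (was 1)
#12 (2,4) E
#13 (1,1) C  (was 3)

CLASS = CONFLICT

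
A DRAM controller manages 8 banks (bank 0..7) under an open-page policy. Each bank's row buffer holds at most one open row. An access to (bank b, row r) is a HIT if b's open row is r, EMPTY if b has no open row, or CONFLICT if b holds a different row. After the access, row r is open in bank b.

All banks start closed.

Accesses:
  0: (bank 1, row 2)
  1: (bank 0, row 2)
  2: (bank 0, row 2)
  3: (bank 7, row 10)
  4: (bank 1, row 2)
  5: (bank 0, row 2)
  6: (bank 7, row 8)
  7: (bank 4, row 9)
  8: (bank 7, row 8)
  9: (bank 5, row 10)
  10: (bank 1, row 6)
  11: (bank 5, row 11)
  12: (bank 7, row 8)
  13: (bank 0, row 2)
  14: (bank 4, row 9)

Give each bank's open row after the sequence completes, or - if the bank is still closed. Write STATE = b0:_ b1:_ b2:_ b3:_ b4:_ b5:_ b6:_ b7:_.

  [0] b1 r2: no row ⇒ E
  [1] b0 r2: no row ⇒ E
  [2] b0 r2: had r2 ⇒ H
  [3] b7 r10: no row ⇒ E
  [4] b1 r2: had r2 ⇒ H
  [5] b0 r2: had r2 ⇒ H
  [6] b7 r8: had r10 ⇒ C
  [7] b4 r9: no row ⇒ E
  [8] b7 r8: had r8 ⇒ H
  [9] b5 r10: no row ⇒ E
  [10] b1 r6: had r2 ⇒ C
  [11] b5 r11: had r10 ⇒ C
  [12] b7 r8: had r8 ⇒ H
  [13] b0 r2: had r2 ⇒ H
  [14] b4 r9: had r9 ⇒ H

STATE = b0:2 b1:6 b2:- b3:- b4:9 b5:11 b6:- b7:8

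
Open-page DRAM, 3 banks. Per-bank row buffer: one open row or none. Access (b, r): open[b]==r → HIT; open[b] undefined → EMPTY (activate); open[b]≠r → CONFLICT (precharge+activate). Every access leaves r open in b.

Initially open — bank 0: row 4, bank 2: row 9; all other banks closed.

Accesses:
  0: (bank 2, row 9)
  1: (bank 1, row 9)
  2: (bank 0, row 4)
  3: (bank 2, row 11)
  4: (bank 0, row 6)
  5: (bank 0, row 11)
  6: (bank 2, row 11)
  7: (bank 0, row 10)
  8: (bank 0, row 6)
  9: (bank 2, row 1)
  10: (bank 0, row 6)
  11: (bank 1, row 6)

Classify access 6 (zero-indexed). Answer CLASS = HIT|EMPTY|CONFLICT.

CLASS = HIT

  [0] b2 r9: had r9 ⇒ H
  [1] b1 r9: no row ⇒ E
  [2] b0 r4: had r4 ⇒ H
  [3] b2 r11: had r9 ⇒ C
  [4] b0 r6: had r4 ⇒ C
  [5] b0 r11: had r6 ⇒ C
  [6] b2 r11: had r11 ⇒ H
  [7] b0 r10: had r11 ⇒ C
  [8] b0 r6: had r10 ⇒ C
  [9] b2 r1: had r11 ⇒ C
  [10] b0 r6: had r6 ⇒ H
  [11] b1 r6: had r9 ⇒ C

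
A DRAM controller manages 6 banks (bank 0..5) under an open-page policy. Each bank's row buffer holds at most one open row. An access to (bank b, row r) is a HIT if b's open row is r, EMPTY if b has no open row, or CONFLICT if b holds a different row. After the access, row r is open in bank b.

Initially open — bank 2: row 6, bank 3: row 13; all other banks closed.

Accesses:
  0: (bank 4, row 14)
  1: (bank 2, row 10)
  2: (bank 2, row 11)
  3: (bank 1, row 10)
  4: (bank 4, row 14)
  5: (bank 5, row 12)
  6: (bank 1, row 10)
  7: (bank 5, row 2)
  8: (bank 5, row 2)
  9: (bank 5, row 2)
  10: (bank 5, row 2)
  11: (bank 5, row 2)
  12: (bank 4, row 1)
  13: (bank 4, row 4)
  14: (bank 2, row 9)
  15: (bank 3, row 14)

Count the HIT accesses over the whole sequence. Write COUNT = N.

0: bank 4 row 14 — prev None → EMPTY
1: bank 2 row 10 — prev 6 → CONFLICT
2: bank 2 row 11 — prev 10 → CONFLICT
3: bank 1 row 10 — prev None → EMPTY
4: bank 4 row 14 — prev 14 → HIT
5: bank 5 row 12 — prev None → EMPTY
6: bank 1 row 10 — prev 10 → HIT
7: bank 5 row 2 — prev 12 → CONFLICT
8: bank 5 row 2 — prev 2 → HIT
9: bank 5 row 2 — prev 2 → HIT
10: bank 5 row 2 — prev 2 → HIT
11: bank 5 row 2 — prev 2 → HIT
12: bank 4 row 1 — prev 14 → CONFLICT
13: bank 4 row 4 — prev 1 → CONFLICT
14: bank 2 row 9 — prev 11 → CONFLICT
15: bank 3 row 14 — prev 13 → CONFLICT

COUNT = 6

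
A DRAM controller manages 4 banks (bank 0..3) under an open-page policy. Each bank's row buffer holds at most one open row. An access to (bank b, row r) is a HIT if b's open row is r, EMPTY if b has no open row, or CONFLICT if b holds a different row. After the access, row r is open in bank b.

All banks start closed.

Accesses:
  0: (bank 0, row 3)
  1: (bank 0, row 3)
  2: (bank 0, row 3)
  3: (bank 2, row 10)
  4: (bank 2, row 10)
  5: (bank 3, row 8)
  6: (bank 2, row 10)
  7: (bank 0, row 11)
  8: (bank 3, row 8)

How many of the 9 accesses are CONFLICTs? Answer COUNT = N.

COUNT = 1

step 0: bank0 None->3 [EMPTY]
step 1: bank0 3->3 [HIT]
step 2: bank0 3->3 [HIT]
step 3: bank2 None->10 [EMPTY]
step 4: bank2 10->10 [HIT]
step 5: bank3 None->8 [EMPTY]
step 6: bank2 10->10 [HIT]
step 7: bank0 3->11 [CONFLICT]
step 8: bank3 8->8 [HIT]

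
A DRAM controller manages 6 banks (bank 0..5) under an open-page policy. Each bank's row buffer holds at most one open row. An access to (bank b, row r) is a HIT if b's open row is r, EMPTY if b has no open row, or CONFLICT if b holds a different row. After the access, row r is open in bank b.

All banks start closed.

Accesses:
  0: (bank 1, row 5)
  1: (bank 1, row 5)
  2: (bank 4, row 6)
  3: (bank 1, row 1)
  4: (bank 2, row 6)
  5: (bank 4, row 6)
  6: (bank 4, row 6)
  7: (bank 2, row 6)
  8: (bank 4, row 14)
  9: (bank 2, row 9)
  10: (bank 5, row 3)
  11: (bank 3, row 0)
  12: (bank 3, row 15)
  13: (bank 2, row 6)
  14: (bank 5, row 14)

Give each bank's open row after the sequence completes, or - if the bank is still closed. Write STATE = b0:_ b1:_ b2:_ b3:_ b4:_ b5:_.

STATE = b0:- b1:1 b2:6 b3:15 b4:14 b5:14

#0 (1,5) E
#1 (1,5) H  (was 5)
#2 (4,6) E
#3 (1,1) C  (was 5)
#4 (2,6) E
#5 (4,6) H  (was 6)
#6 (4,6) H  (was 6)
#7 (2,6) H  (was 6)
#8 (4,14) C  (was 6)
#9 (2,9) C  (was 6)
#10 (5,3) E
#11 (3,0) E
#12 (3,15) C  (was 0)
#13 (2,6) C  (was 9)
#14 (5,14) C  (was 3)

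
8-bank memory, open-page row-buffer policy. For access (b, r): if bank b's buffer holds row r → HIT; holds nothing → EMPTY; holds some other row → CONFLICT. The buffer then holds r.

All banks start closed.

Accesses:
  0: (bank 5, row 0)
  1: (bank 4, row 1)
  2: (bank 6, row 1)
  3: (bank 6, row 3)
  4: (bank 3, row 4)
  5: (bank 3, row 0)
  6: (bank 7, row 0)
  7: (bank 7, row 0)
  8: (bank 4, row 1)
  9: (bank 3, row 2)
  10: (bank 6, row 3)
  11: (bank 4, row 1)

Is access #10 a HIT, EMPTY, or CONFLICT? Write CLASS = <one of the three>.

step 0: bank5 None->0 [EMPTY]
step 1: bank4 None->1 [EMPTY]
step 2: bank6 None->1 [EMPTY]
step 3: bank6 1->3 [CONFLICT]
step 4: bank3 None->4 [EMPTY]
step 5: bank3 4->0 [CONFLICT]
step 6: bank7 None->0 [EMPTY]
step 7: bank7 0->0 [HIT]
step 8: bank4 1->1 [HIT]
step 9: bank3 0->2 [CONFLICT]
step 10: bank6 3->3 [HIT]
step 11: bank4 1->1 [HIT]

CLASS = HIT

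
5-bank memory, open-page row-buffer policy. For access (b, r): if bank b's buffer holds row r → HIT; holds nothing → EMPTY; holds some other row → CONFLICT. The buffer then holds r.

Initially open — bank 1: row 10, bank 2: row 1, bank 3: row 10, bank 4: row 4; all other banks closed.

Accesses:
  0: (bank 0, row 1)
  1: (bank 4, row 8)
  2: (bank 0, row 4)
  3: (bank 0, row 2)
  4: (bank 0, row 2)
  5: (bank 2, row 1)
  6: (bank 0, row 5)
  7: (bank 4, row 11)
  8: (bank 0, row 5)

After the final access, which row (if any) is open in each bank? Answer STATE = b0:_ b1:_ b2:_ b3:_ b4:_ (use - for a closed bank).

  [0] b0 r1: no row ⇒ E
  [1] b4 r8: had r4 ⇒ C
  [2] b0 r4: had r1 ⇒ C
  [3] b0 r2: had r4 ⇒ C
  [4] b0 r2: had r2 ⇒ H
  [5] b2 r1: had r1 ⇒ H
  [6] b0 r5: had r2 ⇒ C
  [7] b4 r11: had r8 ⇒ C
  [8] b0 r5: had r5 ⇒ H

STATE = b0:5 b1:10 b2:1 b3:10 b4:11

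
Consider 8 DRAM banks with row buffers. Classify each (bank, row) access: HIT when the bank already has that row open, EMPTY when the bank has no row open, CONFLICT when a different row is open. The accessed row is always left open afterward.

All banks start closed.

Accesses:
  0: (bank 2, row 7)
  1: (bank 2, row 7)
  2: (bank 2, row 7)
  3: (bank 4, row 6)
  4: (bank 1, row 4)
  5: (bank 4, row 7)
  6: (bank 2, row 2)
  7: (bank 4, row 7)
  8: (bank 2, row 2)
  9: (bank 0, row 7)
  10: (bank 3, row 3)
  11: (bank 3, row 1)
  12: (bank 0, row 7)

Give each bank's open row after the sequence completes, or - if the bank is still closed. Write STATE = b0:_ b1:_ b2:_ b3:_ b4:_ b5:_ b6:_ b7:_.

#0 (2,7) E
#1 (2,7) H  (was 7)
#2 (2,7) H  (was 7)
#3 (4,6) E
#4 (1,4) E
#5 (4,7) C  (was 6)
#6 (2,2) C  (was 7)
#7 (4,7) H  (was 7)
#8 (2,2) H  (was 2)
#9 (0,7) E
#10 (3,3) E
#11 (3,1) C  (was 3)
#12 (0,7) H  (was 7)

STATE = b0:7 b1:4 b2:2 b3:1 b4:7 b5:- b6:- b7:-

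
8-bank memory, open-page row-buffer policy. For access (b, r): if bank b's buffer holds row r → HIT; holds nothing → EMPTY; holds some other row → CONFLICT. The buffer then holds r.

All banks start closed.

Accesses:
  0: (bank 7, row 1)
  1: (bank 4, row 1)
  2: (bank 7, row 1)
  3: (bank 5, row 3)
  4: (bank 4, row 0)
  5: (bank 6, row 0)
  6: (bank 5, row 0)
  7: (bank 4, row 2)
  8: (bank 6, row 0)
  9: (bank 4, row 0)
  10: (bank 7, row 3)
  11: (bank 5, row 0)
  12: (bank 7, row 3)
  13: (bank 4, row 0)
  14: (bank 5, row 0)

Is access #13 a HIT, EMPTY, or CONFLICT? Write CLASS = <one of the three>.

CLASS = HIT

  [0] b7 r1: no row ⇒ E
  [1] b4 r1: no row ⇒ E
  [2] b7 r1: had r1 ⇒ H
  [3] b5 r3: no row ⇒ E
  [4] b4 r0: had r1 ⇒ C
  [5] b6 r0: no row ⇒ E
  [6] b5 r0: had r3 ⇒ C
  [7] b4 r2: had r0 ⇒ C
  [8] b6 r0: had r0 ⇒ H
  [9] b4 r0: had r2 ⇒ C
  [10] b7 r3: had r1 ⇒ C
  [11] b5 r0: had r0 ⇒ H
  [12] b7 r3: had r3 ⇒ H
  [13] b4 r0: had r0 ⇒ H
  [14] b5 r0: had r0 ⇒ H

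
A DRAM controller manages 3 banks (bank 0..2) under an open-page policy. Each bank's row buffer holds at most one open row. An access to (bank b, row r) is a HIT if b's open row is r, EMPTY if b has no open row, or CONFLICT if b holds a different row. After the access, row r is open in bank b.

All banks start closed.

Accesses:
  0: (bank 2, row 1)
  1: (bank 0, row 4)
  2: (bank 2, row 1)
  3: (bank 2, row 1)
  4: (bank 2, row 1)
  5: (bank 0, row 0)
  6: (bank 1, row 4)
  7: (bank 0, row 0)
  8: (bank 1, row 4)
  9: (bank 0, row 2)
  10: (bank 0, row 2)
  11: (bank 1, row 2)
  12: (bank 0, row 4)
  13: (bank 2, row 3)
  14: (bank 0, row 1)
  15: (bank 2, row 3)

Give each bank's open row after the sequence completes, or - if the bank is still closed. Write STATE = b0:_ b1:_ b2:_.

STATE = b0:1 b1:2 b2:3

0: bank 2 row 1 — prev None → EMPTY
1: bank 0 row 4 — prev None → EMPTY
2: bank 2 row 1 — prev 1 → HIT
3: bank 2 row 1 — prev 1 → HIT
4: bank 2 row 1 — prev 1 → HIT
5: bank 0 row 0 — prev 4 → CONFLICT
6: bank 1 row 4 — prev None → EMPTY
7: bank 0 row 0 — prev 0 → HIT
8: bank 1 row 4 — prev 4 → HIT
9: bank 0 row 2 — prev 0 → CONFLICT
10: bank 0 row 2 — prev 2 → HIT
11: bank 1 row 2 — prev 4 → CONFLICT
12: bank 0 row 4 — prev 2 → CONFLICT
13: bank 2 row 3 — prev 1 → CONFLICT
14: bank 0 row 1 — prev 4 → CONFLICT
15: bank 2 row 3 — prev 3 → HIT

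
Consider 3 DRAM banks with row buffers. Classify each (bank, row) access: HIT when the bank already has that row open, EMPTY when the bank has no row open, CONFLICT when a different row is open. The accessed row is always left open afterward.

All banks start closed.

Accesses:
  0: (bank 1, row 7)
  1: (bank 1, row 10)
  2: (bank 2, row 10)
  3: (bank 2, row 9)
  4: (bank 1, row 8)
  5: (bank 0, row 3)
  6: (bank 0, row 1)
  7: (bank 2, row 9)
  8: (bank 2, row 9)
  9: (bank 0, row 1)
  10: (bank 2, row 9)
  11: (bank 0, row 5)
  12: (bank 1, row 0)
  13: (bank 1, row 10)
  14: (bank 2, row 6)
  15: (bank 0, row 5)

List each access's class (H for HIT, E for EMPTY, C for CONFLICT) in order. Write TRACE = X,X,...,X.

TRACE = E,C,E,C,C,E,C,H,H,H,H,C,C,C,C,H

0: bank 1 row 7 — prev None → EMPTY
1: bank 1 row 10 — prev 7 → CONFLICT
2: bank 2 row 10 — prev None → EMPTY
3: bank 2 row 9 — prev 10 → CONFLICT
4: bank 1 row 8 — prev 10 → CONFLICT
5: bank 0 row 3 — prev None → EMPTY
6: bank 0 row 1 — prev 3 → CONFLICT
7: bank 2 row 9 — prev 9 → HIT
8: bank 2 row 9 — prev 9 → HIT
9: bank 0 row 1 — prev 1 → HIT
10: bank 2 row 9 — prev 9 → HIT
11: bank 0 row 5 — prev 1 → CONFLICT
12: bank 1 row 0 — prev 8 → CONFLICT
13: bank 1 row 10 — prev 0 → CONFLICT
14: bank 2 row 6 — prev 9 → CONFLICT
15: bank 0 row 5 — prev 5 → HIT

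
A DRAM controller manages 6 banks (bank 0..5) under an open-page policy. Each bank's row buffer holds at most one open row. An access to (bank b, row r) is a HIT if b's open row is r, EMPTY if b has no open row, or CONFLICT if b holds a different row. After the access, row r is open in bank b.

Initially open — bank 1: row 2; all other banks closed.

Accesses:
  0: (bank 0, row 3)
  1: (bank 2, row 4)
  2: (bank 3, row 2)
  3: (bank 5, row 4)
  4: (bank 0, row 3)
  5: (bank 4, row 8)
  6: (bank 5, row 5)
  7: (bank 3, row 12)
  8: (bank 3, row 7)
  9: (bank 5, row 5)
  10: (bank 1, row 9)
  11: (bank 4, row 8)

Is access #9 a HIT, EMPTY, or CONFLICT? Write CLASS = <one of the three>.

0: bank 0 row 3 — prev None → EMPTY
1: bank 2 row 4 — prev None → EMPTY
2: bank 3 row 2 — prev None → EMPTY
3: bank 5 row 4 — prev None → EMPTY
4: bank 0 row 3 — prev 3 → HIT
5: bank 4 row 8 — prev None → EMPTY
6: bank 5 row 5 — prev 4 → CONFLICT
7: bank 3 row 12 — prev 2 → CONFLICT
8: bank 3 row 7 — prev 12 → CONFLICT
9: bank 5 row 5 — prev 5 → HIT
10: bank 1 row 9 — prev 2 → CONFLICT
11: bank 4 row 8 — prev 8 → HIT

CLASS = HIT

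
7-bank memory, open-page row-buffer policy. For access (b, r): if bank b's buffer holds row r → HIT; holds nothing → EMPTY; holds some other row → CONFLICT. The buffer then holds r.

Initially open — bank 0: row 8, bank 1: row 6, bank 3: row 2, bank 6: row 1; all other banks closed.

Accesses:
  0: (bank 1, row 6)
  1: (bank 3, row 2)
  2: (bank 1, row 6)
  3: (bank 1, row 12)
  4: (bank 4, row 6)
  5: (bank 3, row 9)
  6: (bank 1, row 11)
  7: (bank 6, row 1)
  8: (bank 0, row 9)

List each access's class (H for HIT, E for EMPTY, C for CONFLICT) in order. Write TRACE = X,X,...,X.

TRACE = H,H,H,C,E,C,C,H,C

step 0: bank1 6->6 [HIT]
step 1: bank3 2->2 [HIT]
step 2: bank1 6->6 [HIT]
step 3: bank1 6->12 [CONFLICT]
step 4: bank4 None->6 [EMPTY]
step 5: bank3 2->9 [CONFLICT]
step 6: bank1 12->11 [CONFLICT]
step 7: bank6 1->1 [HIT]
step 8: bank0 8->9 [CONFLICT]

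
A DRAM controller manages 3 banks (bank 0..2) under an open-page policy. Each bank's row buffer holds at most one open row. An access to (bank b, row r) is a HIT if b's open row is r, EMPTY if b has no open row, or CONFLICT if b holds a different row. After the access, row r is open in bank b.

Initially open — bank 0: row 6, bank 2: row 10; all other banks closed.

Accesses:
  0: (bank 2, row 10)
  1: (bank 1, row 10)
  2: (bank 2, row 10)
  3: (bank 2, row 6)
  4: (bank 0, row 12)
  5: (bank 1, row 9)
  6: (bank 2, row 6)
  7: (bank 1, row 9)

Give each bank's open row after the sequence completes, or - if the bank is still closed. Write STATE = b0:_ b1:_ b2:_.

STATE = b0:12 b1:9 b2:6

step 0: bank2 10->10 [HIT]
step 1: bank1 None->10 [EMPTY]
step 2: bank2 10->10 [HIT]
step 3: bank2 10->6 [CONFLICT]
step 4: bank0 6->12 [CONFLICT]
step 5: bank1 10->9 [CONFLICT]
step 6: bank2 6->6 [HIT]
step 7: bank1 9->9 [HIT]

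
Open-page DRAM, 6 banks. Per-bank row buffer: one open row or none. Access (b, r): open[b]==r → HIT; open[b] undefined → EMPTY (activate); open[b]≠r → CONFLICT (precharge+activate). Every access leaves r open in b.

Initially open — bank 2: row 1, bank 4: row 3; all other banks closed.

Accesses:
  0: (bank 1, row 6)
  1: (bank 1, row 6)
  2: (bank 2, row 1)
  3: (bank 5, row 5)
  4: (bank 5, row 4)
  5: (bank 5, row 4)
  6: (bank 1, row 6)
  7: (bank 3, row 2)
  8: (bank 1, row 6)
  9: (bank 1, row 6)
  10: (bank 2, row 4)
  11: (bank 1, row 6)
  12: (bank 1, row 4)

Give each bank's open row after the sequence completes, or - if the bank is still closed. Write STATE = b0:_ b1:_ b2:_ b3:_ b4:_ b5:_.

  [0] b1 r6: no row ⇒ E
  [1] b1 r6: had r6 ⇒ H
  [2] b2 r1: had r1 ⇒ H
  [3] b5 r5: no row ⇒ E
  [4] b5 r4: had r5 ⇒ C
  [5] b5 r4: had r4 ⇒ H
  [6] b1 r6: had r6 ⇒ H
  [7] b3 r2: no row ⇒ E
  [8] b1 r6: had r6 ⇒ H
  [9] b1 r6: had r6 ⇒ H
  [10] b2 r4: had r1 ⇒ C
  [11] b1 r6: had r6 ⇒ H
  [12] b1 r4: had r6 ⇒ C

STATE = b0:- b1:4 b2:4 b3:2 b4:3 b5:4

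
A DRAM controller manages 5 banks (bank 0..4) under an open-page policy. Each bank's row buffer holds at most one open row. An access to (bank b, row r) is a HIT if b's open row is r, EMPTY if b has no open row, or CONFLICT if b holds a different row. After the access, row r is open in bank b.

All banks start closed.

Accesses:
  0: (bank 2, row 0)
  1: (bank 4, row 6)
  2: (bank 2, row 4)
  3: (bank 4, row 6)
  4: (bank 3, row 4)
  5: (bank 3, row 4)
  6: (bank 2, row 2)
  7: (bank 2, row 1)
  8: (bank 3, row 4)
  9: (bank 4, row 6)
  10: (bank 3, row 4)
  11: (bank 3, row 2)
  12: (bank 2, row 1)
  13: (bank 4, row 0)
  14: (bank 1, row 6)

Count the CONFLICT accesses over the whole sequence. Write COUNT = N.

COUNT = 5

0: bank 2 row 0 — prev None → EMPTY
1: bank 4 row 6 — prev None → EMPTY
2: bank 2 row 4 — prev 0 → CONFLICT
3: bank 4 row 6 — prev 6 → HIT
4: bank 3 row 4 — prev None → EMPTY
5: bank 3 row 4 — prev 4 → HIT
6: bank 2 row 2 — prev 4 → CONFLICT
7: bank 2 row 1 — prev 2 → CONFLICT
8: bank 3 row 4 — prev 4 → HIT
9: bank 4 row 6 — prev 6 → HIT
10: bank 3 row 4 — prev 4 → HIT
11: bank 3 row 2 — prev 4 → CONFLICT
12: bank 2 row 1 — prev 1 → HIT
13: bank 4 row 0 — prev 6 → CONFLICT
14: bank 1 row 6 — prev None → EMPTY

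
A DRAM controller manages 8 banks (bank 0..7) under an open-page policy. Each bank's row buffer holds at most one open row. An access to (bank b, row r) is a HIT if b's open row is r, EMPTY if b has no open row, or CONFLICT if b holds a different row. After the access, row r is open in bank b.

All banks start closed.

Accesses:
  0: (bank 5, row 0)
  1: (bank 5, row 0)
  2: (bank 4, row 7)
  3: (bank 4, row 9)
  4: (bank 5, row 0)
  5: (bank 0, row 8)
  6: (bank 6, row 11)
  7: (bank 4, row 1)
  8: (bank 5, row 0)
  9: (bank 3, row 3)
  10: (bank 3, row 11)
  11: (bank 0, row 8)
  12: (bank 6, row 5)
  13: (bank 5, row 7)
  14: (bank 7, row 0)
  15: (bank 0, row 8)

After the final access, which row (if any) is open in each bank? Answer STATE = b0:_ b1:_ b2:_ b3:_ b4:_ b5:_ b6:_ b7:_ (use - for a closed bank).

STATE = b0:8 b1:- b2:- b3:11 b4:1 b5:7 b6:5 b7:0

step 0: bank5 None->0 [EMPTY]
step 1: bank5 0->0 [HIT]
step 2: bank4 None->7 [EMPTY]
step 3: bank4 7->9 [CONFLICT]
step 4: bank5 0->0 [HIT]
step 5: bank0 None->8 [EMPTY]
step 6: bank6 None->11 [EMPTY]
step 7: bank4 9->1 [CONFLICT]
step 8: bank5 0->0 [HIT]
step 9: bank3 None->3 [EMPTY]
step 10: bank3 3->11 [CONFLICT]
step 11: bank0 8->8 [HIT]
step 12: bank6 11->5 [CONFLICT]
step 13: bank5 0->7 [CONFLICT]
step 14: bank7 None->0 [EMPTY]
step 15: bank0 8->8 [HIT]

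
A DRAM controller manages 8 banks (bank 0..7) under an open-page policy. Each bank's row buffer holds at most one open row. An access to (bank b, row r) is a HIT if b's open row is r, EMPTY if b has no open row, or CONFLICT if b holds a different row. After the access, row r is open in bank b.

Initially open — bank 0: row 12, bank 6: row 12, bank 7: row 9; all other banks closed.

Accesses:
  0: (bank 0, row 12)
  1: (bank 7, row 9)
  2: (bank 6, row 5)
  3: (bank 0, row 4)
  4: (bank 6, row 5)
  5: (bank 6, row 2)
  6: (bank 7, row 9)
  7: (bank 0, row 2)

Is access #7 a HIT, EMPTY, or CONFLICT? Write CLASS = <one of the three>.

CLASS = CONFLICT

  [0] b0 r12: had r12 ⇒ H
  [1] b7 r9: had r9 ⇒ H
  [2] b6 r5: had r12 ⇒ C
  [3] b0 r4: had r12 ⇒ C
  [4] b6 r5: had r5 ⇒ H
  [5] b6 r2: had r5 ⇒ C
  [6] b7 r9: had r9 ⇒ H
  [7] b0 r2: had r4 ⇒ C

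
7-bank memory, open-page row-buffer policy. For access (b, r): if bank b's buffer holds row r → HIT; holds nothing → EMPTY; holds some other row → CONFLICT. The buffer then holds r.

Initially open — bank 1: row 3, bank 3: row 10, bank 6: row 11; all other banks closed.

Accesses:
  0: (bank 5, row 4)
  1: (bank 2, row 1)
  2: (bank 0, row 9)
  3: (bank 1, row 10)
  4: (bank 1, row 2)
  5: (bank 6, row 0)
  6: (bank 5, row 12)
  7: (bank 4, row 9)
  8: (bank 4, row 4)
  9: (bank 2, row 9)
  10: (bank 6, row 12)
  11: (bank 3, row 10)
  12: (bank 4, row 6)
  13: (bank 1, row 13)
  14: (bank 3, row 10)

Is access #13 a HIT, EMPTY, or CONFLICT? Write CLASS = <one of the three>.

CLASS = CONFLICT

  [0] b5 r4: no row ⇒ E
  [1] b2 r1: no row ⇒ E
  [2] b0 r9: no row ⇒ E
  [3] b1 r10: had r3 ⇒ C
  [4] b1 r2: had r10 ⇒ C
  [5] b6 r0: had r11 ⇒ C
  [6] b5 r12: had r4 ⇒ C
  [7] b4 r9: no row ⇒ E
  [8] b4 r4: had r9 ⇒ C
  [9] b2 r9: had r1 ⇒ C
  [10] b6 r12: had r0 ⇒ C
  [11] b3 r10: had r10 ⇒ H
  [12] b4 r6: had r4 ⇒ C
  [13] b1 r13: had r2 ⇒ C
  [14] b3 r10: had r10 ⇒ H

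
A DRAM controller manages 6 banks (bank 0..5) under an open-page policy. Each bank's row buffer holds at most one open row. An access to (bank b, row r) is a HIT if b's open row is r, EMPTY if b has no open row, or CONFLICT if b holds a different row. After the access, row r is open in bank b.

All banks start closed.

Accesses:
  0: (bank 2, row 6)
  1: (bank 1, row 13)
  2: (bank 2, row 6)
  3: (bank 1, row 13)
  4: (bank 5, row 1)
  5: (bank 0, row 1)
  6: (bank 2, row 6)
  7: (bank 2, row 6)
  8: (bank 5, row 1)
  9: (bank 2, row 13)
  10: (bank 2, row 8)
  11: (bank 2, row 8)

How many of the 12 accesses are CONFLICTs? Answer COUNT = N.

COUNT = 2

step 0: bank2 None->6 [EMPTY]
step 1: bank1 None->13 [EMPTY]
step 2: bank2 6->6 [HIT]
step 3: bank1 13->13 [HIT]
step 4: bank5 None->1 [EMPTY]
step 5: bank0 None->1 [EMPTY]
step 6: bank2 6->6 [HIT]
step 7: bank2 6->6 [HIT]
step 8: bank5 1->1 [HIT]
step 9: bank2 6->13 [CONFLICT]
step 10: bank2 13->8 [CONFLICT]
step 11: bank2 8->8 [HIT]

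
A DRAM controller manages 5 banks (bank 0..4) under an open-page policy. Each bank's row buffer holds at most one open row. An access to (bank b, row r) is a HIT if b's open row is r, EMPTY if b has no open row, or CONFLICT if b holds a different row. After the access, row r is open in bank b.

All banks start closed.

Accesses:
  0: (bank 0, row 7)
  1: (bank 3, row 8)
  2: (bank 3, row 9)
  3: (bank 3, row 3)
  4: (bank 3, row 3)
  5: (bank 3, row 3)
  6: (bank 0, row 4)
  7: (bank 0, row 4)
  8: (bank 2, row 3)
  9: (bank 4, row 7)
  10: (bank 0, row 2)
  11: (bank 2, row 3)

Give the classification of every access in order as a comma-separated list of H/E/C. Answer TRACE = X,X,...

  [0] b0 r7: no row ⇒ E
  [1] b3 r8: no row ⇒ E
  [2] b3 r9: had r8 ⇒ C
  [3] b3 r3: had r9 ⇒ C
  [4] b3 r3: had r3 ⇒ H
  [5] b3 r3: had r3 ⇒ H
  [6] b0 r4: had r7 ⇒ C
  [7] b0 r4: had r4 ⇒ H
  [8] b2 r3: no row ⇒ E
  [9] b4 r7: no row ⇒ E
  [10] b0 r2: had r4 ⇒ C
  [11] b2 r3: had r3 ⇒ H

TRACE = E,E,C,C,H,H,C,H,E,E,C,H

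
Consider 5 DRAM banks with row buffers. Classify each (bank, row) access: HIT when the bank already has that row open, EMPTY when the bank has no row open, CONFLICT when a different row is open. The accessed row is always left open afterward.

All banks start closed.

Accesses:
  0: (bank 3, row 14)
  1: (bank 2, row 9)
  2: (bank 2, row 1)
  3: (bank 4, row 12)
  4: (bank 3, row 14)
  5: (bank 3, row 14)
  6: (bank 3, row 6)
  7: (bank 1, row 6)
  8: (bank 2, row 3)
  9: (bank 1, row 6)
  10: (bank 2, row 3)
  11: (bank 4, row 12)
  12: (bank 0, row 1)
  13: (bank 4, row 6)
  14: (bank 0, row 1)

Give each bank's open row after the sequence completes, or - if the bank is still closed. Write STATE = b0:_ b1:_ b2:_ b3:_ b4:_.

STATE = b0:1 b1:6 b2:3 b3:6 b4:6

step 0: bank3 None->14 [EMPTY]
step 1: bank2 None->9 [EMPTY]
step 2: bank2 9->1 [CONFLICT]
step 3: bank4 None->12 [EMPTY]
step 4: bank3 14->14 [HIT]
step 5: bank3 14->14 [HIT]
step 6: bank3 14->6 [CONFLICT]
step 7: bank1 None->6 [EMPTY]
step 8: bank2 1->3 [CONFLICT]
step 9: bank1 6->6 [HIT]
step 10: bank2 3->3 [HIT]
step 11: bank4 12->12 [HIT]
step 12: bank0 None->1 [EMPTY]
step 13: bank4 12->6 [CONFLICT]
step 14: bank0 1->1 [HIT]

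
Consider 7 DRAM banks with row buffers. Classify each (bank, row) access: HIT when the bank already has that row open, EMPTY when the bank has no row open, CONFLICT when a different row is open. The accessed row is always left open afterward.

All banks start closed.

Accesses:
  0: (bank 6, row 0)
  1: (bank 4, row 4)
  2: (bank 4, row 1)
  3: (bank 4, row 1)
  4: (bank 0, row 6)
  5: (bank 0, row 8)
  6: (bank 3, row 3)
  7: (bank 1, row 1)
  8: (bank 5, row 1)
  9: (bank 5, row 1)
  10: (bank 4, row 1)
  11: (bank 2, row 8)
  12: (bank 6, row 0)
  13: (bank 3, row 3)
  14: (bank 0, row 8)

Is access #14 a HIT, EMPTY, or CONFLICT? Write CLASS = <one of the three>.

  [0] b6 r0: no row ⇒ E
  [1] b4 r4: no row ⇒ E
  [2] b4 r1: had r4 ⇒ C
  [3] b4 r1: had r1 ⇒ H
  [4] b0 r6: no row ⇒ E
  [5] b0 r8: had r6 ⇒ C
  [6] b3 r3: no row ⇒ E
  [7] b1 r1: no row ⇒ E
  [8] b5 r1: no row ⇒ E
  [9] b5 r1: had r1 ⇒ H
  [10] b4 r1: had r1 ⇒ H
  [11] b2 r8: no row ⇒ E
  [12] b6 r0: had r0 ⇒ H
  [13] b3 r3: had r3 ⇒ H
  [14] b0 r8: had r8 ⇒ H

CLASS = HIT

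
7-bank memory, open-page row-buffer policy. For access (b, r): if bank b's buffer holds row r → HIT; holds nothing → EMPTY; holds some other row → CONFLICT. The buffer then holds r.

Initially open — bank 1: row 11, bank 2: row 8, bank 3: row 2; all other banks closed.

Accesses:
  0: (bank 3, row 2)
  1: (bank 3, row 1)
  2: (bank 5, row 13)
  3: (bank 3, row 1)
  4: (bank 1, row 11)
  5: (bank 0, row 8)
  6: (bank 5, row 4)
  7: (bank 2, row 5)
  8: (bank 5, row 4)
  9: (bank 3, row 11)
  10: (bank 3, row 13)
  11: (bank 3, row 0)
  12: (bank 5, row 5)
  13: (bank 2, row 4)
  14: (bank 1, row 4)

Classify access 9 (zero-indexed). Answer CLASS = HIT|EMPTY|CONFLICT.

step 0: bank3 2->2 [HIT]
step 1: bank3 2->1 [CONFLICT]
step 2: bank5 None->13 [EMPTY]
step 3: bank3 1->1 [HIT]
step 4: bank1 11->11 [HIT]
step 5: bank0 None->8 [EMPTY]
step 6: bank5 13->4 [CONFLICT]
step 7: bank2 8->5 [CONFLICT]
step 8: bank5 4->4 [HIT]
step 9: bank3 1->11 [CONFLICT]
step 10: bank3 11->13 [CONFLICT]
step 11: bank3 13->0 [CONFLICT]
step 12: bank5 4->5 [CONFLICT]
step 13: bank2 5->4 [CONFLICT]
step 14: bank1 11->4 [CONFLICT]

CLASS = CONFLICT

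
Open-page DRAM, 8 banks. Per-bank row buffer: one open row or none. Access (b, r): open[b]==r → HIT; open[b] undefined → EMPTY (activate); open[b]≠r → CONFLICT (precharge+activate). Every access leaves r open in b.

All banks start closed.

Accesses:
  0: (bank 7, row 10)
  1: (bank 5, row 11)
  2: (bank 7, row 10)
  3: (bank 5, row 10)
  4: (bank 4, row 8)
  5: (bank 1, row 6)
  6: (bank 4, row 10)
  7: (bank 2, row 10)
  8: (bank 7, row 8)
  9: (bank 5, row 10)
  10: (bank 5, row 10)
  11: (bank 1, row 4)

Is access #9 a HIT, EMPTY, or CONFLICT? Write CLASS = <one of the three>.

0: bank 7 row 10 — prev None → EMPTY
1: bank 5 row 11 — prev None → EMPTY
2: bank 7 row 10 — prev 10 → HIT
3: bank 5 row 10 — prev 11 → CONFLICT
4: bank 4 row 8 — prev None → EMPTY
5: bank 1 row 6 — prev None → EMPTY
6: bank 4 row 10 — prev 8 → CONFLICT
7: bank 2 row 10 — prev None → EMPTY
8: bank 7 row 8 — prev 10 → CONFLICT
9: bank 5 row 10 — prev 10 → HIT
10: bank 5 row 10 — prev 10 → HIT
11: bank 1 row 4 — prev 6 → CONFLICT

CLASS = HIT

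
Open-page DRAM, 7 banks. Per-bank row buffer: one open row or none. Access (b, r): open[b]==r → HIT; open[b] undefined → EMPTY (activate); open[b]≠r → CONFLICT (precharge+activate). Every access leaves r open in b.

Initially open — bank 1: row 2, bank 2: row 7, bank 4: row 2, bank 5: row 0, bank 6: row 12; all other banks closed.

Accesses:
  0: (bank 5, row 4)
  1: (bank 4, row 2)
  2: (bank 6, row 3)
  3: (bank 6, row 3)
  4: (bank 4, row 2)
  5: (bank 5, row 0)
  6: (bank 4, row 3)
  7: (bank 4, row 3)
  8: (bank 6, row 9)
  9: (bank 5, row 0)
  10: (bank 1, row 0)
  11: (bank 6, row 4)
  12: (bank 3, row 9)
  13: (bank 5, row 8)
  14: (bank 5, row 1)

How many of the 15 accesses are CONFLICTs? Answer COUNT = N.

  [0] b5 r4: had r0 ⇒ C
  [1] b4 r2: had r2 ⇒ H
  [2] b6 r3: had r12 ⇒ C
  [3] b6 r3: had r3 ⇒ H
  [4] b4 r2: had r2 ⇒ H
  [5] b5 r0: had r4 ⇒ C
  [6] b4 r3: had r2 ⇒ C
  [7] b4 r3: had r3 ⇒ H
  [8] b6 r9: had r3 ⇒ C
  [9] b5 r0: had r0 ⇒ H
  [10] b1 r0: had r2 ⇒ C
  [11] b6 r4: had r9 ⇒ C
  [12] b3 r9: no row ⇒ E
  [13] b5 r8: had r0 ⇒ C
  [14] b5 r1: had r8 ⇒ C

COUNT = 9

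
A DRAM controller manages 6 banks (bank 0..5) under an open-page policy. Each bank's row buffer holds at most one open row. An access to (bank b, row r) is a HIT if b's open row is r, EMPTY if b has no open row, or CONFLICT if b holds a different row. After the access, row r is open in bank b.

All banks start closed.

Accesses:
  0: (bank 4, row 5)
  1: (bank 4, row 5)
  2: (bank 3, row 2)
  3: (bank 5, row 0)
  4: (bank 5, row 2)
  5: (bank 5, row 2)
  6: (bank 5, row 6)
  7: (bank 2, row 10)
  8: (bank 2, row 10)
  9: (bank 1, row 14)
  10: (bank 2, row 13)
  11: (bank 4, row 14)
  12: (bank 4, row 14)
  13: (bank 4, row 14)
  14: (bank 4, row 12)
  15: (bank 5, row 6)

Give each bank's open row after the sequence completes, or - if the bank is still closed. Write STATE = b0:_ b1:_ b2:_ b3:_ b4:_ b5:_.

STATE = b0:- b1:14 b2:13 b3:2 b4:12 b5:6

0: bank 4 row 5 — prev None → EMPTY
1: bank 4 row 5 — prev 5 → HIT
2: bank 3 row 2 — prev None → EMPTY
3: bank 5 row 0 — prev None → EMPTY
4: bank 5 row 2 — prev 0 → CONFLICT
5: bank 5 row 2 — prev 2 → HIT
6: bank 5 row 6 — prev 2 → CONFLICT
7: bank 2 row 10 — prev None → EMPTY
8: bank 2 row 10 — prev 10 → HIT
9: bank 1 row 14 — prev None → EMPTY
10: bank 2 row 13 — prev 10 → CONFLICT
11: bank 4 row 14 — prev 5 → CONFLICT
12: bank 4 row 14 — prev 14 → HIT
13: bank 4 row 14 — prev 14 → HIT
14: bank 4 row 12 — prev 14 → CONFLICT
15: bank 5 row 6 — prev 6 → HIT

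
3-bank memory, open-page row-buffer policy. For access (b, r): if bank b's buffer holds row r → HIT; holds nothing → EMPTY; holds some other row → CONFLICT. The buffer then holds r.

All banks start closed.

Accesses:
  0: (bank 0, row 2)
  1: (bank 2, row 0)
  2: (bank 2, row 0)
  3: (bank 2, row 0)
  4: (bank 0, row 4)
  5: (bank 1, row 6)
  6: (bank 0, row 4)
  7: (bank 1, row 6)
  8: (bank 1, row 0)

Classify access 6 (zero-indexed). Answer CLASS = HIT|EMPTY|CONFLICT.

CLASS = HIT

#0 (0,2) E
#1 (2,0) E
#2 (2,0) H  (was 0)
#3 (2,0) H  (was 0)
#4 (0,4) C  (was 2)
#5 (1,6) E
#6 (0,4) H  (was 4)
#7 (1,6) H  (was 6)
#8 (1,0) C  (was 6)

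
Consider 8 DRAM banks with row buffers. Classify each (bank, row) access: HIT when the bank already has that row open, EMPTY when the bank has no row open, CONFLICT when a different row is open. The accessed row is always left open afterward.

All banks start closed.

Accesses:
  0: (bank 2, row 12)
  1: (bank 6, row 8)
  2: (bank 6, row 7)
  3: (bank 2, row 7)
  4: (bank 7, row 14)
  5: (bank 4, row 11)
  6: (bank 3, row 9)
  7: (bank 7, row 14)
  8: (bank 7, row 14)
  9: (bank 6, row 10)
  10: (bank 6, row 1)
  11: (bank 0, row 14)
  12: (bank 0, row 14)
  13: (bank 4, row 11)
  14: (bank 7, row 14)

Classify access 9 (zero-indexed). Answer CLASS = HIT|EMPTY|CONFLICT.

#0 (2,12) E
#1 (6,8) E
#2 (6,7) C  (was 8)
#3 (2,7) C  (was 12)
#4 (7,14) E
#5 (4,11) E
#6 (3,9) E
#7 (7,14) H  (was 14)
#8 (7,14) H  (was 14)
#9 (6,10) C  (was 7)
#10 (6,1) C  (was 10)
#11 (0,14) E
#12 (0,14) H  (was 14)
#13 (4,11) H  (was 11)
#14 (7,14) H  (was 14)

CLASS = CONFLICT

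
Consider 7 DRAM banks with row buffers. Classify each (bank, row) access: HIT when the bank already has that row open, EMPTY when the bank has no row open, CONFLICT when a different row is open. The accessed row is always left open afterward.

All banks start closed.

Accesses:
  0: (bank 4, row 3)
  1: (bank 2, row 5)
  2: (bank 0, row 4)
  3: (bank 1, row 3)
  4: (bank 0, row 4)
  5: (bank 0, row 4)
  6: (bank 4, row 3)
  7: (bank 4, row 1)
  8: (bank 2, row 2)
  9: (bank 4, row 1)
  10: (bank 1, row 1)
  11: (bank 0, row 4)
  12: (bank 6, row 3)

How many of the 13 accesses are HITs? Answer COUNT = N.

COUNT = 5

step 0: bank4 None->3 [EMPTY]
step 1: bank2 None->5 [EMPTY]
step 2: bank0 None->4 [EMPTY]
step 3: bank1 None->3 [EMPTY]
step 4: bank0 4->4 [HIT]
step 5: bank0 4->4 [HIT]
step 6: bank4 3->3 [HIT]
step 7: bank4 3->1 [CONFLICT]
step 8: bank2 5->2 [CONFLICT]
step 9: bank4 1->1 [HIT]
step 10: bank1 3->1 [CONFLICT]
step 11: bank0 4->4 [HIT]
step 12: bank6 None->3 [EMPTY]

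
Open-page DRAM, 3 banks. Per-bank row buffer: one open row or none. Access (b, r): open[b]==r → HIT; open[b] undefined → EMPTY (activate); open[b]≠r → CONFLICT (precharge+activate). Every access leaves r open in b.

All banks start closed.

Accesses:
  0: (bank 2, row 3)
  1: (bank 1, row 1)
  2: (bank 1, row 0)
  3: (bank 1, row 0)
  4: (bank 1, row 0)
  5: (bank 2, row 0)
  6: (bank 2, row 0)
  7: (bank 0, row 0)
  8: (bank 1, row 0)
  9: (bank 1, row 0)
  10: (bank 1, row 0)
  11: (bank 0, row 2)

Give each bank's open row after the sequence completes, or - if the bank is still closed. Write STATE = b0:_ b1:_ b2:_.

STATE = b0:2 b1:0 b2:0

step 0: bank2 None->3 [EMPTY]
step 1: bank1 None->1 [EMPTY]
step 2: bank1 1->0 [CONFLICT]
step 3: bank1 0->0 [HIT]
step 4: bank1 0->0 [HIT]
step 5: bank2 3->0 [CONFLICT]
step 6: bank2 0->0 [HIT]
step 7: bank0 None->0 [EMPTY]
step 8: bank1 0->0 [HIT]
step 9: bank1 0->0 [HIT]
step 10: bank1 0->0 [HIT]
step 11: bank0 0->2 [CONFLICT]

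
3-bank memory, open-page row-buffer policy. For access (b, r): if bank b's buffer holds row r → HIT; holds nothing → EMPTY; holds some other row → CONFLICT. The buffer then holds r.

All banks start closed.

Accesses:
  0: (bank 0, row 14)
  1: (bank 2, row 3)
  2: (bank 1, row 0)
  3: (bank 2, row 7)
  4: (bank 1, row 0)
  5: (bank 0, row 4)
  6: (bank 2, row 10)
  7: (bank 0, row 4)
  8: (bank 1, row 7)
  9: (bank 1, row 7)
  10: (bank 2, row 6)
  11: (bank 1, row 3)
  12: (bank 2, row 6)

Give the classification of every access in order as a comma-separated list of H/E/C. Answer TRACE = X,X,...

step 0: bank0 None->14 [EMPTY]
step 1: bank2 None->3 [EMPTY]
step 2: bank1 None->0 [EMPTY]
step 3: bank2 3->7 [CONFLICT]
step 4: bank1 0->0 [HIT]
step 5: bank0 14->4 [CONFLICT]
step 6: bank2 7->10 [CONFLICT]
step 7: bank0 4->4 [HIT]
step 8: bank1 0->7 [CONFLICT]
step 9: bank1 7->7 [HIT]
step 10: bank2 10->6 [CONFLICT]
step 11: bank1 7->3 [CONFLICT]
step 12: bank2 6->6 [HIT]

TRACE = E,E,E,C,H,C,C,H,C,H,C,C,H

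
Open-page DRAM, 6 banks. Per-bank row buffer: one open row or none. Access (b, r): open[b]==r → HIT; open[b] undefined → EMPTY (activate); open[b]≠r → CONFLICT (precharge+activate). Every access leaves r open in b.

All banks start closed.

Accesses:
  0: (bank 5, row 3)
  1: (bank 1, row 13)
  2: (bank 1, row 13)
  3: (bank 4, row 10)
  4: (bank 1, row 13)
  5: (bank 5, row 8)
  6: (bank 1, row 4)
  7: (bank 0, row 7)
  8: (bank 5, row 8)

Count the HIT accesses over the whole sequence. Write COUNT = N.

COUNT = 3

0: bank 5 row 3 — prev None → EMPTY
1: bank 1 row 13 — prev None → EMPTY
2: bank 1 row 13 — prev 13 → HIT
3: bank 4 row 10 — prev None → EMPTY
4: bank 1 row 13 — prev 13 → HIT
5: bank 5 row 8 — prev 3 → CONFLICT
6: bank 1 row 4 — prev 13 → CONFLICT
7: bank 0 row 7 — prev None → EMPTY
8: bank 5 row 8 — prev 8 → HIT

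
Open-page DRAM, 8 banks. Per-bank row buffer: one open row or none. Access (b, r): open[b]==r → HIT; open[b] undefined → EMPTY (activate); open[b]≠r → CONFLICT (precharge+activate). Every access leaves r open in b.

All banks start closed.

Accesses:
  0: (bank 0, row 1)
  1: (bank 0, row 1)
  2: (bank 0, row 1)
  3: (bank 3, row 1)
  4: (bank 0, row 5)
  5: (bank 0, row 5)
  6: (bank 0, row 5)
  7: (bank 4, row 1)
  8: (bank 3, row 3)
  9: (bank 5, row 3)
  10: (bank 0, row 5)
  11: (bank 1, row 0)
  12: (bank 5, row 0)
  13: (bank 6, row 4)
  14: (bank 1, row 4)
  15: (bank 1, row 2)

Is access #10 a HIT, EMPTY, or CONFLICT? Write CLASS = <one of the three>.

step 0: bank0 None->1 [EMPTY]
step 1: bank0 1->1 [HIT]
step 2: bank0 1->1 [HIT]
step 3: bank3 None->1 [EMPTY]
step 4: bank0 1->5 [CONFLICT]
step 5: bank0 5->5 [HIT]
step 6: bank0 5->5 [HIT]
step 7: bank4 None->1 [EMPTY]
step 8: bank3 1->3 [CONFLICT]
step 9: bank5 None->3 [EMPTY]
step 10: bank0 5->5 [HIT]
step 11: bank1 None->0 [EMPTY]
step 12: bank5 3->0 [CONFLICT]
step 13: bank6 None->4 [EMPTY]
step 14: bank1 0->4 [CONFLICT]
step 15: bank1 4->2 [CONFLICT]

CLASS = HIT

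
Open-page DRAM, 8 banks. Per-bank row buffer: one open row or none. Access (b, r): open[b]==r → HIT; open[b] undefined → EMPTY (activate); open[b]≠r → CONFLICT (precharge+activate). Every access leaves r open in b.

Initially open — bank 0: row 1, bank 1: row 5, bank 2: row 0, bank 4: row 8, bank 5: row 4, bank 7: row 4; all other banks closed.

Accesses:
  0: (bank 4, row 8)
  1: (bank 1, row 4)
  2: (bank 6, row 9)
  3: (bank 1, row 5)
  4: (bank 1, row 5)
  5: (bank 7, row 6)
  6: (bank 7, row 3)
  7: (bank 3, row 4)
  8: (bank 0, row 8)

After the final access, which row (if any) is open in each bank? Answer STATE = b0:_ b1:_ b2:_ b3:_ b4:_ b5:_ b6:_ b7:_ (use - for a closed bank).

step 0: bank4 8->8 [HIT]
step 1: bank1 5->4 [CONFLICT]
step 2: bank6 None->9 [EMPTY]
step 3: bank1 4->5 [CONFLICT]
step 4: bank1 5->5 [HIT]
step 5: bank7 4->6 [CONFLICT]
step 6: bank7 6->3 [CONFLICT]
step 7: bank3 None->4 [EMPTY]
step 8: bank0 1->8 [CONFLICT]

STATE = b0:8 b1:5 b2:0 b3:4 b4:8 b5:4 b6:9 b7:3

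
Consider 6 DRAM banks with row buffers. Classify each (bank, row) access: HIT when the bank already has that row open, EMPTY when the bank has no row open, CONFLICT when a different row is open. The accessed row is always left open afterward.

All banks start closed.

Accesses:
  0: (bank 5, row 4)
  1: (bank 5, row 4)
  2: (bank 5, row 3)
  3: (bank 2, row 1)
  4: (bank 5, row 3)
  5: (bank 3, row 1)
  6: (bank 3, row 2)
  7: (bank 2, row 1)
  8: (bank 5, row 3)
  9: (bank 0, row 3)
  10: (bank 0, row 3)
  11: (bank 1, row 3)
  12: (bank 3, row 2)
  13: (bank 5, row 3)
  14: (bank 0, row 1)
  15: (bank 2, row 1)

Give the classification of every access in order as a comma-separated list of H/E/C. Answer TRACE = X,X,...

TRACE = E,H,C,E,H,E,C,H,H,E,H,E,H,H,C,H

  [0] b5 r4: no row ⇒ E
  [1] b5 r4: had r4 ⇒ H
  [2] b5 r3: had r4 ⇒ C
  [3] b2 r1: no row ⇒ E
  [4] b5 r3: had r3 ⇒ H
  [5] b3 r1: no row ⇒ E
  [6] b3 r2: had r1 ⇒ C
  [7] b2 r1: had r1 ⇒ H
  [8] b5 r3: had r3 ⇒ H
  [9] b0 r3: no row ⇒ E
  [10] b0 r3: had r3 ⇒ H
  [11] b1 r3: no row ⇒ E
  [12] b3 r2: had r2 ⇒ H
  [13] b5 r3: had r3 ⇒ H
  [14] b0 r1: had r3 ⇒ C
  [15] b2 r1: had r1 ⇒ H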